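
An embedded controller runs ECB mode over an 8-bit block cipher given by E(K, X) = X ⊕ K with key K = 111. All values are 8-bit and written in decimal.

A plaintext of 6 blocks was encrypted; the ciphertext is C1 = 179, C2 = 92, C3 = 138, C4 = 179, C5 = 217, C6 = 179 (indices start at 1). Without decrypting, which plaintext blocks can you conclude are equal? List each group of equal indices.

P1 = P4 = P6

ECB encrypts each block independently with the same key, so equal ciphertext blocks imply equal plaintext blocks.
C1 = C4 = C6 = 179, so P1 = P4 = P6.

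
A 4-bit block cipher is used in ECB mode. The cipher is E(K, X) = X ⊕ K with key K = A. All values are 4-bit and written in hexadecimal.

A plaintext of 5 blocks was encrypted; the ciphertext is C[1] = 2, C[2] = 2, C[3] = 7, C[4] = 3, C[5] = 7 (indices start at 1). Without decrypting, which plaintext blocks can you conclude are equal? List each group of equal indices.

P[1] = P[2]; P[3] = P[5]

ECB encrypts each block independently with the same key, so equal ciphertext blocks imply equal plaintext blocks.
C[1] = C[2] = 2, so P[1] = P[2].
C[3] = C[5] = 7, so P[3] = P[5].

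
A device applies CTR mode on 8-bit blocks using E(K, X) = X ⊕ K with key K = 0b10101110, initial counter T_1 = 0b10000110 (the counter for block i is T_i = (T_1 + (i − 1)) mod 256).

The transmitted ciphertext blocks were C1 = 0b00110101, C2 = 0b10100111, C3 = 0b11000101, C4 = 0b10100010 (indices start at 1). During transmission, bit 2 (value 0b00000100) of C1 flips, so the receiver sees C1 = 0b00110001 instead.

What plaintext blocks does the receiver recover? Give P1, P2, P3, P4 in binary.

P1 = 0b00011001, P2 = 0b10001110, P3 = 0b11100011, P4 = 0b10000101

CTR decryption: S_i = E(K, T_i) where T_i is the counter for block i; P_i = C_i ⊕ S_i.
Only C1 changed, to 0b00110001. In CTR, a change in C_i flips the same bit in P_i only; the keystream is unaffected. Decrypting the received ciphertext:
P1: T = 0b10000110, S = E(K, T) = 0b00101000; 0b00110001 ⊕ 0b00101000 = 0b00011001.
P2: T = 0b10000111, S = E(K, T) = 0b00101001; 0b10100111 ⊕ 0b00101001 = 0b10001110.
P3: T = 0b10001000, S = E(K, T) = 0b00100110; 0b11000101 ⊕ 0b00100110 = 0b11100011.
P4: T = 0b10001001, S = E(K, T) = 0b00100111; 0b10100010 ⊕ 0b00100111 = 0b10000101.
Blocks that differ from the original plaintext: P1.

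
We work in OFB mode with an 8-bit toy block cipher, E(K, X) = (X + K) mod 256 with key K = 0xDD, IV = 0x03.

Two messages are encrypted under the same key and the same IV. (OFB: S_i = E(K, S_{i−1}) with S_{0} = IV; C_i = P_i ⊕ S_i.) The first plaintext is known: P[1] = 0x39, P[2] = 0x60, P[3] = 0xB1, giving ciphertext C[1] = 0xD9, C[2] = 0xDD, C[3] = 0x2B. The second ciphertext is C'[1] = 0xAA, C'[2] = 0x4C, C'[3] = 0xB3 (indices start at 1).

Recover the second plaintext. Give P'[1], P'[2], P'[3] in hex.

P'[1] = 0x4A, P'[2] = 0xF1, P'[3] = 0x29

In OFB with a reused IV, both messages share the same keystream S_i, so C_i ⊕ C'_i = P_i ⊕ P'_i and thus P'_i = P_i ⊕ C_i ⊕ C'_i.
P'[1]: 0x39 ⊕ 0xD9 ⊕ 0xAA = 0x4A.
P'[2]: 0x60 ⊕ 0xDD ⊕ 0x4C = 0xF1.
P'[3]: 0xB1 ⊕ 0x2B ⊕ 0xB3 = 0x29.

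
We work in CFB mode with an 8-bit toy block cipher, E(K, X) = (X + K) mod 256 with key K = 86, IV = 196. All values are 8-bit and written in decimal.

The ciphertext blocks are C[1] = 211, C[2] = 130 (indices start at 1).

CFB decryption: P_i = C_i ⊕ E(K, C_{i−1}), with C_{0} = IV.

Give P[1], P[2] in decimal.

P[1] = 201, P[2] = 171

P[1]: E(K, 196) = 26; 211 ⊕ 26 = 201.
P[2]: E(K, 211) = 41; 130 ⊕ 41 = 171.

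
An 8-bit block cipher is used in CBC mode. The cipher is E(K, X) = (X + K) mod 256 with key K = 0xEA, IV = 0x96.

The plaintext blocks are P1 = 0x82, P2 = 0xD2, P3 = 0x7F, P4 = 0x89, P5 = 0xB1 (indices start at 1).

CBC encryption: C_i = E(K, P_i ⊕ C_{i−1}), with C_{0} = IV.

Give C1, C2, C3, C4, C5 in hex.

C1 = 0xFE, C2 = 0x16, C3 = 0x53, C4 = 0xC4, C5 = 0x5F

C1: P1 ⊕ 0x96 = 0x14; E(K, 0x14) = 0xFE.
C2: P2 ⊕ 0xFE = 0x2C; E(K, 0x2C) = 0x16.
C3: P3 ⊕ 0x16 = 0x69; E(K, 0x69) = 0x53.
C4: P4 ⊕ 0x53 = 0xDA; E(K, 0xDA) = 0xC4.
C5: P5 ⊕ 0xC4 = 0x75; E(K, 0x75) = 0x5F.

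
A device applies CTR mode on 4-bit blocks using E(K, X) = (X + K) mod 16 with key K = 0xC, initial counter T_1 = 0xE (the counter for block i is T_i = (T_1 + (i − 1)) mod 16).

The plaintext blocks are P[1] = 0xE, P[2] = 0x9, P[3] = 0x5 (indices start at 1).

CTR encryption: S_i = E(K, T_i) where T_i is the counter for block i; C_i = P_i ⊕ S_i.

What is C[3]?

C[1]: T = 0xE, S = E(K, T) = 0xA; 0xE ⊕ 0xA = 0x4.
C[2]: T = 0xF, S = E(K, T) = 0xB; 0x9 ⊕ 0xB = 0x2.
C[3]: T = 0x0, S = E(K, T) = 0xC; 0x5 ⊕ 0xC = 0x9.

C[3] = 0x9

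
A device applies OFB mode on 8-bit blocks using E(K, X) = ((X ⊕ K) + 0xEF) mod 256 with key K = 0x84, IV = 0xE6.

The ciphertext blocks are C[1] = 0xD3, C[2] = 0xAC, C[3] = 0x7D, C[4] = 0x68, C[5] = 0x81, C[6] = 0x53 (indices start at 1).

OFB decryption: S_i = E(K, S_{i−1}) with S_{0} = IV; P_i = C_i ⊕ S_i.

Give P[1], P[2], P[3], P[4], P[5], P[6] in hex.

P[1]: S = E(K, 0xE6) = 0x51; 0xD3 ⊕ 0x51 = 0x82.
P[2]: S = E(K, 0x51) = 0xC4; 0xAC ⊕ 0xC4 = 0x68.
P[3]: S = E(K, 0xC4) = 0x2F; 0x7D ⊕ 0x2F = 0x52.
P[4]: S = E(K, 0x2F) = 0x9A; 0x68 ⊕ 0x9A = 0xF2.
P[5]: S = E(K, 0x9A) = 0x0D; 0x81 ⊕ 0x0D = 0x8C.
P[6]: S = E(K, 0x0D) = 0x78; 0x53 ⊕ 0x78 = 0x2B.

P[1] = 0x82, P[2] = 0x68, P[3] = 0x52, P[4] = 0xF2, P[5] = 0x8C, P[6] = 0x2B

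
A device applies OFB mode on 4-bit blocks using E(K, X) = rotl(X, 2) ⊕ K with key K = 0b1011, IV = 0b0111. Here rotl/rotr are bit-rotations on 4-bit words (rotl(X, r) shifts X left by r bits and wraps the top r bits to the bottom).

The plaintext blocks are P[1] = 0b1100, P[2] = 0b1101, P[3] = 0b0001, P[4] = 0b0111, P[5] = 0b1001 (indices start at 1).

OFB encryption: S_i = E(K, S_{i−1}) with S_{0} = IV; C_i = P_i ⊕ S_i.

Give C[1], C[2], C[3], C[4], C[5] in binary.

C[1]: S = E(K, 0b0111) = 0b0110; 0b1100 ⊕ 0b0110 = 0b1010.
C[2]: S = E(K, 0b0110) = 0b0010; 0b1101 ⊕ 0b0010 = 0b1111.
C[3]: S = E(K, 0b0010) = 0b0011; 0b0001 ⊕ 0b0011 = 0b0010.
C[4]: S = E(K, 0b0011) = 0b0111; 0b0111 ⊕ 0b0111 = 0b0000.
C[5]: S = E(K, 0b0111) = 0b0110; 0b1001 ⊕ 0b0110 = 0b1111.

C[1] = 0b1010, C[2] = 0b1111, C[3] = 0b0010, C[4] = 0b0000, C[5] = 0b1111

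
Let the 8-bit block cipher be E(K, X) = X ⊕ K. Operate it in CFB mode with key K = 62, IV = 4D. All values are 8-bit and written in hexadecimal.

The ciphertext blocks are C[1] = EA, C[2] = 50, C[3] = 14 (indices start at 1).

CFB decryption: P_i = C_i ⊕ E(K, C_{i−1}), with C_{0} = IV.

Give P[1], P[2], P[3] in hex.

P[1]: E(K, 4D) = 2F; EA ⊕ 2F = C5.
P[2]: E(K, EA) = 88; 50 ⊕ 88 = D8.
P[3]: E(K, 50) = 32; 14 ⊕ 32 = 26.

P[1] = C5, P[2] = D8, P[3] = 26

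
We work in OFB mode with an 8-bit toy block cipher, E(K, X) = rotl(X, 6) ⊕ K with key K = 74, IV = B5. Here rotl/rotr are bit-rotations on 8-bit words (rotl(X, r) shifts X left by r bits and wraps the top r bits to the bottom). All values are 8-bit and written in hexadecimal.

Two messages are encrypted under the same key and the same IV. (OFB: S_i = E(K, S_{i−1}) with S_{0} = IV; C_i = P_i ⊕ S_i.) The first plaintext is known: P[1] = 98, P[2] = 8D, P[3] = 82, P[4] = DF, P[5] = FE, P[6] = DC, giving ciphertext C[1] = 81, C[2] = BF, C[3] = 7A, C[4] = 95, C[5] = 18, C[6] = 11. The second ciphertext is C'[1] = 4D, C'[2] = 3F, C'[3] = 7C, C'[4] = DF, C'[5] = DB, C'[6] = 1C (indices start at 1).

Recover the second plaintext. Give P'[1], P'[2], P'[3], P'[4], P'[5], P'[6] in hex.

P'[1] = 54, P'[2] = 0D, P'[3] = 84, P'[4] = 95, P'[5] = 3D, P'[6] = D1

In OFB with a reused IV, both messages share the same keystream S_i, so C_i ⊕ C'_i = P_i ⊕ P'_i and thus P'_i = P_i ⊕ C_i ⊕ C'_i.
P'[1]: 98 ⊕ 81 ⊕ 4D = 54.
P'[2]: 8D ⊕ BF ⊕ 3F = 0D.
P'[3]: 82 ⊕ 7A ⊕ 7C = 84.
P'[4]: DF ⊕ 95 ⊕ DF = 95.
P'[5]: FE ⊕ 18 ⊕ DB = 3D.
P'[6]: DC ⊕ 11 ⊕ 1C = D1.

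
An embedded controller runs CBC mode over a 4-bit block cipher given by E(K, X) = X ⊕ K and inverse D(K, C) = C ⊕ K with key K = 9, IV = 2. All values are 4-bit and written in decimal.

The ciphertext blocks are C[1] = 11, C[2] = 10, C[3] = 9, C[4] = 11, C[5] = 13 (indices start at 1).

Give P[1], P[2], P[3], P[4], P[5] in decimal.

P[1] = 0, P[2] = 8, P[3] = 10, P[4] = 11, P[5] = 15

CBC decryption: P_i = D(K, C_i) ⊕ C_{i−1}, with C_{0} = IV.
P[1]: D(K, 11) = 2; 2 ⊕ 2 = 0.
P[2]: D(K, 10) = 3; 3 ⊕ 11 = 8.
P[3]: D(K, 9) = 0; 0 ⊕ 10 = 10.
P[4]: D(K, 11) = 2; 2 ⊕ 9 = 11.
P[5]: D(K, 13) = 4; 4 ⊕ 11 = 15.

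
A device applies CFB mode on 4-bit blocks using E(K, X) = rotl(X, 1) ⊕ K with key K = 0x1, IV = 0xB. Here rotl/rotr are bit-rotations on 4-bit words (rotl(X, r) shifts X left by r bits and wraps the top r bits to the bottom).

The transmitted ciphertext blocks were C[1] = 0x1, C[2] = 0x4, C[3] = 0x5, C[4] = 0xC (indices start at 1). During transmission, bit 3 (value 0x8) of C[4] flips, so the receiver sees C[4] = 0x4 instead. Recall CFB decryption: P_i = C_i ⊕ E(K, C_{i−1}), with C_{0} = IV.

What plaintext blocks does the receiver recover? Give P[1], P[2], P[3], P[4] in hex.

P[1] = 0x7, P[2] = 0x7, P[3] = 0xC, P[4] = 0xF

Only C[4] changed, to 0x4. In CFB, a change in C_i flips the same bit in P_i and garbles P_{i+1}. Decrypting the received ciphertext:
P[1]: E(K, 0xB) = 0x6; 0x1 ⊕ 0x6 = 0x7.
P[2]: E(K, 0x1) = 0x3; 0x4 ⊕ 0x3 = 0x7.
P[3]: E(K, 0x4) = 0x9; 0x5 ⊕ 0x9 = 0xC.
P[4]: E(K, 0x5) = 0xB; 0x4 ⊕ 0xB = 0xF.
Blocks that differ from the original plaintext: P[4].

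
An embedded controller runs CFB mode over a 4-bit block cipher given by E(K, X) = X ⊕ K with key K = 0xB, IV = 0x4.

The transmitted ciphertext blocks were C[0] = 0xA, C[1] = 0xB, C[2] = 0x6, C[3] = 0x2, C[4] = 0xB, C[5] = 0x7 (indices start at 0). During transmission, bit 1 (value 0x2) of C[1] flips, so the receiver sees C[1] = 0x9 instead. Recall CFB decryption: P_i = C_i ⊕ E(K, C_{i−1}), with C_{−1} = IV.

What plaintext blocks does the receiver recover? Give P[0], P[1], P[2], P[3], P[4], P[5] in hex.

Only C[1] changed, to 0x9. In CFB, a change in C_i flips the same bit in P_i and garbles P_{i+1}. Decrypting the received ciphertext:
P[0]: E(K, 0x4) = 0xF; 0xA ⊕ 0xF = 0x5.
P[1]: E(K, 0xA) = 0x1; 0x9 ⊕ 0x1 = 0x8.
P[2]: E(K, 0x9) = 0x2; 0x6 ⊕ 0x2 = 0x4.
P[3]: E(K, 0x6) = 0xD; 0x2 ⊕ 0xD = 0xF.
P[4]: E(K, 0x2) = 0x9; 0xB ⊕ 0x9 = 0x2.
P[5]: E(K, 0xB) = 0x0; 0x7 ⊕ 0x0 = 0x7.
Blocks that differ from the original plaintext: P[1], P[2].

P[0] = 0x5, P[1] = 0x8, P[2] = 0x4, P[3] = 0xF, P[4] = 0x2, P[5] = 0x7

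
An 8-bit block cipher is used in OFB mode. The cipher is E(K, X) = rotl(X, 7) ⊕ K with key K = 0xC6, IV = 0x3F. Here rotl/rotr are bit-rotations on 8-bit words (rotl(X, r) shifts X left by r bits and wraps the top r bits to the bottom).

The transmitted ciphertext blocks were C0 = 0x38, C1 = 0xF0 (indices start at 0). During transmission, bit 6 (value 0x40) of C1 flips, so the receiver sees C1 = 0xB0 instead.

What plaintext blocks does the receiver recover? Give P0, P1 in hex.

OFB decryption: S_i = E(K, S_{i−1}) with S_{−1} = IV; P_i = C_i ⊕ S_i.
Only C1 changed, to 0xB0. In OFB, a change in C_i flips the same bit in P_i only; the keystream is unaffected. Decrypting the received ciphertext:
P0: S = E(K, 0x3F) = 0x59; 0x38 ⊕ 0x59 = 0x61.
P1: S = E(K, 0x59) = 0x6A; 0xB0 ⊕ 0x6A = 0xDA.
Blocks that differ from the original plaintext: P1.

P0 = 0x61, P1 = 0xDA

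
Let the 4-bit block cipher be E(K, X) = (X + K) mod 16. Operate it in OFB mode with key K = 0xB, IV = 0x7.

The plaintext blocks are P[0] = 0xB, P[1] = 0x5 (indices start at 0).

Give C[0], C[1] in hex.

OFB encryption: S_i = E(K, S_{i−1}) with S_{−1} = IV; C_i = P_i ⊕ S_i.
C[0]: S = E(K, 0x7) = 0x2; 0xB ⊕ 0x2 = 0x9.
C[1]: S = E(K, 0x2) = 0xD; 0x5 ⊕ 0xD = 0x8.

C[0] = 0x9, C[1] = 0x8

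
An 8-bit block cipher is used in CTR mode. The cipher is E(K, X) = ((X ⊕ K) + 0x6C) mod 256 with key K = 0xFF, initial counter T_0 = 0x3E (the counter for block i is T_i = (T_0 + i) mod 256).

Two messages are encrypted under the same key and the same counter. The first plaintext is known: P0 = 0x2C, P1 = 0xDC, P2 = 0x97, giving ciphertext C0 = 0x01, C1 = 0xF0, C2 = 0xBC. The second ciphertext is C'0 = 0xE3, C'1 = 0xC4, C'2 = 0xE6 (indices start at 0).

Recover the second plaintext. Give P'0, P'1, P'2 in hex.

P'0 = 0xCE, P'1 = 0xE8, P'2 = 0xCD

In CTR with a reused counter, both messages share the same keystream S_i, so C_i ⊕ C'_i = P_i ⊕ P'_i and thus P'_i = P_i ⊕ C_i ⊕ C'_i.
P'0: 0x2C ⊕ 0x01 ⊕ 0xE3 = 0xCE.
P'1: 0xDC ⊕ 0xF0 ⊕ 0xC4 = 0xE8.
P'2: 0x97 ⊕ 0xBC ⊕ 0xE6 = 0xCD.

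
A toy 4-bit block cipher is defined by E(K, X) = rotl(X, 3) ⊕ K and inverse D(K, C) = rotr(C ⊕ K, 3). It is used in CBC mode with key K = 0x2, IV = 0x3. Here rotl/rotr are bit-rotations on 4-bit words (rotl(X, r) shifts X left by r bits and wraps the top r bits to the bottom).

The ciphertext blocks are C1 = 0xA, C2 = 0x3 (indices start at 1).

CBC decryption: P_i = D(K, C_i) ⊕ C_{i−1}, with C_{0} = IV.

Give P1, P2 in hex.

P1: D(K, 0xA) = 0x1; 0x1 ⊕ 0x3 = 0x2.
P2: D(K, 0x3) = 0x2; 0x2 ⊕ 0xA = 0x8.

P1 = 0x2, P2 = 0x8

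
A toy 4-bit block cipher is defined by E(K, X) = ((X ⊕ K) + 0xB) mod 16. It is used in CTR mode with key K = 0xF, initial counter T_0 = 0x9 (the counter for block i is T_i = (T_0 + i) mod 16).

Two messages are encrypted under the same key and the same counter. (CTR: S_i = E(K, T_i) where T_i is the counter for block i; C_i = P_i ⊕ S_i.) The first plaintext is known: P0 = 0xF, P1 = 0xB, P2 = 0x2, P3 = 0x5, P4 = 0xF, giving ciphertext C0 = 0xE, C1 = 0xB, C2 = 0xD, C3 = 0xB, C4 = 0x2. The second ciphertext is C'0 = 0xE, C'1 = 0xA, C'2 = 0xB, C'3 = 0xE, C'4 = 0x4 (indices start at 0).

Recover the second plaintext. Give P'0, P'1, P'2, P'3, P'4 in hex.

P'0 = 0xF, P'1 = 0xA, P'2 = 0x4, P'3 = 0x0, P'4 = 0x9

In CTR with a reused counter, both messages share the same keystream S_i, so C_i ⊕ C'_i = P_i ⊕ P'_i and thus P'_i = P_i ⊕ C_i ⊕ C'_i.
P'0: 0xF ⊕ 0xE ⊕ 0xE = 0xF.
P'1: 0xB ⊕ 0xB ⊕ 0xA = 0xA.
P'2: 0x2 ⊕ 0xD ⊕ 0xB = 0x4.
P'3: 0x5 ⊕ 0xB ⊕ 0xE = 0x0.
P'4: 0xF ⊕ 0x2 ⊕ 0x4 = 0x9.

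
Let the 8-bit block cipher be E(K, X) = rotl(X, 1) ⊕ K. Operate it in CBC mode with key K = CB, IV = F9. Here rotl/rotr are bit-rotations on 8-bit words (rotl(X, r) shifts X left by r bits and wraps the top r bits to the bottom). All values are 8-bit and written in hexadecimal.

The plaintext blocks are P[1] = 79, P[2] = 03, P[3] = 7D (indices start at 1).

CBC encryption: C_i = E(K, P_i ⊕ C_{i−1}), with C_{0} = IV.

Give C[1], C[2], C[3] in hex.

C[1]: P[1] ⊕ F9 = 80; E(K, 80) = CA.
C[2]: P[2] ⊕ CA = C9; E(K, C9) = 58.
C[3]: P[3] ⊕ 58 = 25; E(K, 25) = 81.

C[1] = CA, C[2] = 58, C[3] = 81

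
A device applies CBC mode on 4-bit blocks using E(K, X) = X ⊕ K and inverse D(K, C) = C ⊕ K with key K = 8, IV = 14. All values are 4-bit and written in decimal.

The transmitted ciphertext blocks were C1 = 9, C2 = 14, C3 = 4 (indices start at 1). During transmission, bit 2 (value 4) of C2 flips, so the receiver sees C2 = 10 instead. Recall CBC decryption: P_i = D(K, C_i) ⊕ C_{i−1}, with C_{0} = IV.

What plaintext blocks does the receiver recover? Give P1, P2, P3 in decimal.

P1 = 15, P2 = 11, P3 = 6

Only C2 changed, to 10. In CBC, a change in C_i garbles P_i and flips the same bit in P_{i+1}. Decrypting the received ciphertext:
P1: D(K, 9) = 1; 1 ⊕ 14 = 15.
P2: D(K, 10) = 2; 2 ⊕ 9 = 11.
P3: D(K, 4) = 12; 12 ⊕ 10 = 6.
Blocks that differ from the original plaintext: P2, P3.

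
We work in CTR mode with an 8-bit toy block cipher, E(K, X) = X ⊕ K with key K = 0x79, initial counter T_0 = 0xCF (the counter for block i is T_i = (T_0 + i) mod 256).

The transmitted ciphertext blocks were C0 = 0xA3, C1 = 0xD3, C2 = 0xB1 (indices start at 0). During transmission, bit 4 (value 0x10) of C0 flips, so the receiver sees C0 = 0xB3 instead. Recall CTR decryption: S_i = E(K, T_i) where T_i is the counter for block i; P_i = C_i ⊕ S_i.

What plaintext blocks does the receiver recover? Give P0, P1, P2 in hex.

P0 = 0x05, P1 = 0x7A, P2 = 0x19

Only C0 changed, to 0xB3. In CTR, a change in C_i flips the same bit in P_i only; the keystream is unaffected. Decrypting the received ciphertext:
P0: T = 0xCF, S = E(K, T) = 0xB6; 0xB3 ⊕ 0xB6 = 0x05.
P1: T = 0xD0, S = E(K, T) = 0xA9; 0xD3 ⊕ 0xA9 = 0x7A.
P2: T = 0xD1, S = E(K, T) = 0xA8; 0xB1 ⊕ 0xA8 = 0x19.
Blocks that differ from the original plaintext: P0.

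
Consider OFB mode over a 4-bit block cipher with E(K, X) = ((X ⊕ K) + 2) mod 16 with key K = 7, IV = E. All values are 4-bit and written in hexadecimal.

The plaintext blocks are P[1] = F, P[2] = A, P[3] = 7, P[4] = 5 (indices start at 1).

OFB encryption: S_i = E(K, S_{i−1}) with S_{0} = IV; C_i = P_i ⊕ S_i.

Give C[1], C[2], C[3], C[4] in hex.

C[1]: S = E(K, E) = B; F ⊕ B = 4.
C[2]: S = E(K, B) = E; A ⊕ E = 4.
C[3]: S = E(K, E) = B; 7 ⊕ B = C.
C[4]: S = E(K, B) = E; 5 ⊕ E = B.

C[1] = 4, C[2] = 4, C[3] = C, C[4] = B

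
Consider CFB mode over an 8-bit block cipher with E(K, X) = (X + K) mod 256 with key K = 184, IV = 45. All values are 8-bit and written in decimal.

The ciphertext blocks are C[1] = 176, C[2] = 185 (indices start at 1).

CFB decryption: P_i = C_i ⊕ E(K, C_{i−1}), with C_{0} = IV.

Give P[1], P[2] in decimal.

P[1]: E(K, 45) = 229; 176 ⊕ 229 = 85.
P[2]: E(K, 176) = 104; 185 ⊕ 104 = 209.

P[1] = 85, P[2] = 209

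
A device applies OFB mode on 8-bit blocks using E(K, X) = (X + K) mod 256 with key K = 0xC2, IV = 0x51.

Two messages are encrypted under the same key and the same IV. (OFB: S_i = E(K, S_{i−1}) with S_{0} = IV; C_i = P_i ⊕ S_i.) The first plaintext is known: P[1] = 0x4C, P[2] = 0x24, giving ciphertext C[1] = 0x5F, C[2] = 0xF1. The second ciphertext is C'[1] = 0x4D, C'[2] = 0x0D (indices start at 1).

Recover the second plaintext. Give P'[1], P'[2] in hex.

In OFB with a reused IV, both messages share the same keystream S_i, so C_i ⊕ C'_i = P_i ⊕ P'_i and thus P'_i = P_i ⊕ C_i ⊕ C'_i.
P'[1]: 0x4C ⊕ 0x5F ⊕ 0x4D = 0x5E.
P'[2]: 0x24 ⊕ 0xF1 ⊕ 0x0D = 0xD8.

P'[1] = 0x5E, P'[2] = 0xD8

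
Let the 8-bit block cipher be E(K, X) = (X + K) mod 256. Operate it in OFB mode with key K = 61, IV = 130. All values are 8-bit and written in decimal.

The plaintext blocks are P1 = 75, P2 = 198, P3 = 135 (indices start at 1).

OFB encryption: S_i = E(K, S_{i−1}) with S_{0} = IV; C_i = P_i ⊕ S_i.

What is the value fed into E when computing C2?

C1: S = E(K, 130) = 191; 75 ⊕ 191 = 244.
C2: S = E(K, 191) = 252; 198 ⊕ 252 = 58.
So the input to E for block 2 is 191.

191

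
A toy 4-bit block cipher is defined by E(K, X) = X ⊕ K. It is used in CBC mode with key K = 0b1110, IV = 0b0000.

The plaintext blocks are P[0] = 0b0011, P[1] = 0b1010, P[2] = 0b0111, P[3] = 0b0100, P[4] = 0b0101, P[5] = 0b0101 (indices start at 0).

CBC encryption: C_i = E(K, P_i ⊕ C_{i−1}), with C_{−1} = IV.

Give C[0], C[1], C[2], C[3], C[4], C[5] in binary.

C[0]: P[0] ⊕ 0b0000 = 0b0011; E(K, 0b0011) = 0b1101.
C[1]: P[1] ⊕ 0b1101 = 0b0111; E(K, 0b0111) = 0b1001.
C[2]: P[2] ⊕ 0b1001 = 0b1110; E(K, 0b1110) = 0b0000.
C[3]: P[3] ⊕ 0b0000 = 0b0100; E(K, 0b0100) = 0b1010.
C[4]: P[4] ⊕ 0b1010 = 0b1111; E(K, 0b1111) = 0b0001.
C[5]: P[5] ⊕ 0b0001 = 0b0100; E(K, 0b0100) = 0b1010.

C[0] = 0b1101, C[1] = 0b1001, C[2] = 0b0000, C[3] = 0b1010, C[4] = 0b0001, C[5] = 0b1010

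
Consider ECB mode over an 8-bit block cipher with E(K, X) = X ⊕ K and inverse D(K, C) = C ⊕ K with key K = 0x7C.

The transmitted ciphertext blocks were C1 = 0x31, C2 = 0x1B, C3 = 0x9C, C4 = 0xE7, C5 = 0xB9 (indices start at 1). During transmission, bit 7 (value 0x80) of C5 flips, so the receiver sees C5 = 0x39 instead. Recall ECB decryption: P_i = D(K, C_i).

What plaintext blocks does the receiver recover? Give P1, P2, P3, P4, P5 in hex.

Only C5 changed, to 0x39. In ECB, a change in C_i affects only P_i. Decrypting the received ciphertext:
P1: D(K, 0x31) = 0x4D.
P2: D(K, 0x1B) = 0x67.
P3: D(K, 0x9C) = 0xE0.
P4: D(K, 0xE7) = 0x9B.
P5: D(K, 0x39) = 0x45.
Blocks that differ from the original plaintext: P5.

P1 = 0x4D, P2 = 0x67, P3 = 0xE0, P4 = 0x9B, P5 = 0x45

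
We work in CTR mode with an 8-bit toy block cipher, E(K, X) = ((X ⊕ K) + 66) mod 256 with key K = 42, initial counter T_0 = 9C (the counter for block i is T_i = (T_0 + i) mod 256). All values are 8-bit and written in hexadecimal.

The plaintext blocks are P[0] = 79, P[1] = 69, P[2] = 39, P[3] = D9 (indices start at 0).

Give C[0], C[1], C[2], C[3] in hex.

CTR encryption: S_i = E(K, T_i) where T_i is the counter for block i; C_i = P_i ⊕ S_i.
C[0]: T = 9C, S = E(K, T) = 44; 79 ⊕ 44 = 3D.
C[1]: T = 9D, S = E(K, T) = 45; 69 ⊕ 45 = 2C.
C[2]: T = 9E, S = E(K, T) = 42; 39 ⊕ 42 = 7B.
C[3]: T = 9F, S = E(K, T) = 43; D9 ⊕ 43 = 9A.

C[0] = 3D, C[1] = 2C, C[2] = 7B, C[3] = 9A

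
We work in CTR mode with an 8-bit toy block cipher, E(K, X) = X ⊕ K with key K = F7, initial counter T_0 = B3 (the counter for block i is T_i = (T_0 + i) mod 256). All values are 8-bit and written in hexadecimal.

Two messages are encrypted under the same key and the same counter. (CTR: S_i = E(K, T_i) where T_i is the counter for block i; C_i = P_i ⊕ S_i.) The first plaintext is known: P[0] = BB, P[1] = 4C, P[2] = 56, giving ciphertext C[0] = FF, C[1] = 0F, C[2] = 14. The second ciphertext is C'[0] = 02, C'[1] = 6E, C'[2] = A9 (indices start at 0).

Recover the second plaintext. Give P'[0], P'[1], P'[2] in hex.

In CTR with a reused counter, both messages share the same keystream S_i, so C_i ⊕ C'_i = P_i ⊕ P'_i and thus P'_i = P_i ⊕ C_i ⊕ C'_i.
P'[0]: BB ⊕ FF ⊕ 02 = 46.
P'[1]: 4C ⊕ 0F ⊕ 6E = 2D.
P'[2]: 56 ⊕ 14 ⊕ A9 = EB.

P'[0] = 46, P'[1] = 2D, P'[2] = EB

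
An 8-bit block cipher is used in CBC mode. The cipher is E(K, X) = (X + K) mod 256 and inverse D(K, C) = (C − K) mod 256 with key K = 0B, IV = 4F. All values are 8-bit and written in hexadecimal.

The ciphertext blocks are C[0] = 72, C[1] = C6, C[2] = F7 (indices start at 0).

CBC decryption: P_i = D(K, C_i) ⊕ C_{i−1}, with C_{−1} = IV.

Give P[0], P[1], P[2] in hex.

P[0]: D(K, 72) = 67; 67 ⊕ 4F = 28.
P[1]: D(K, C6) = BB; BB ⊕ 72 = C9.
P[2]: D(K, F7) = EC; EC ⊕ C6 = 2A.

P[0] = 28, P[1] = C9, P[2] = 2A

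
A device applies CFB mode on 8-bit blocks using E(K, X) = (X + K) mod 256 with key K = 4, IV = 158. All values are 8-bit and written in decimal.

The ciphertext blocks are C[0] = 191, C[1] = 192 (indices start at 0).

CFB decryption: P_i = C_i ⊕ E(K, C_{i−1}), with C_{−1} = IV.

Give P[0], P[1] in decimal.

P[0]: E(K, 158) = 162; 191 ⊕ 162 = 29.
P[1]: E(K, 191) = 195; 192 ⊕ 195 = 3.

P[0] = 29, P[1] = 3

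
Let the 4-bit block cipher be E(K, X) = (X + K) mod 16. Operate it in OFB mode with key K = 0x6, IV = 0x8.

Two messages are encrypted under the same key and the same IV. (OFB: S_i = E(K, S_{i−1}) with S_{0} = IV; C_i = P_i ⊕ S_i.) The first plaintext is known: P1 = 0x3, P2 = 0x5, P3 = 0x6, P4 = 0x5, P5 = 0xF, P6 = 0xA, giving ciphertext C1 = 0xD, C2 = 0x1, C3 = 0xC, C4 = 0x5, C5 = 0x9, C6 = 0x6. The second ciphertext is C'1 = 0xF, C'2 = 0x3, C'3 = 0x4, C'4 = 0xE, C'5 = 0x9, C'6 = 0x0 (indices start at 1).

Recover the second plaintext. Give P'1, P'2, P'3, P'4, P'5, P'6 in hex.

In OFB with a reused IV, both messages share the same keystream S_i, so C_i ⊕ C'_i = P_i ⊕ P'_i and thus P'_i = P_i ⊕ C_i ⊕ C'_i.
P'1: 0x3 ⊕ 0xD ⊕ 0xF = 0x1.
P'2: 0x5 ⊕ 0x1 ⊕ 0x3 = 0x7.
P'3: 0x6 ⊕ 0xC ⊕ 0x4 = 0xE.
P'4: 0x5 ⊕ 0x5 ⊕ 0xE = 0xE.
P'5: 0xF ⊕ 0x9 ⊕ 0x9 = 0xF.
P'6: 0xA ⊕ 0x6 ⊕ 0x0 = 0xC.

P'1 = 0x1, P'2 = 0x7, P'3 = 0xE, P'4 = 0xE, P'5 = 0xF, P'6 = 0xC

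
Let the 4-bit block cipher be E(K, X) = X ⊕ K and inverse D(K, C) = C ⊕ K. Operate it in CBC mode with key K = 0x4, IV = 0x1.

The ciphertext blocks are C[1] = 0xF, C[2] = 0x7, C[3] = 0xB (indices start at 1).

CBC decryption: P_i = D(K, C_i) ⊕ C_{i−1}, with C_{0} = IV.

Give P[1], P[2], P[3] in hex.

P[1]: D(K, 0xF) = 0xB; 0xB ⊕ 0x1 = 0xA.
P[2]: D(K, 0x7) = 0x3; 0x3 ⊕ 0xF = 0xC.
P[3]: D(K, 0xB) = 0xF; 0xF ⊕ 0x7 = 0x8.

P[1] = 0xA, P[2] = 0xC, P[3] = 0x8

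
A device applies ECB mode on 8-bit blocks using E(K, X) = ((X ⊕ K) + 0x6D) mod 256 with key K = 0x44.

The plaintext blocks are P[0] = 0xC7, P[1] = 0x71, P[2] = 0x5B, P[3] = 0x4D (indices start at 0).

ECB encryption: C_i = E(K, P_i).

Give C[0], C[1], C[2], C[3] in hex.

C[0] = 0xF0, C[1] = 0xA2, C[2] = 0x8C, C[3] = 0x76

C[0]: E(K, 0xC7) = 0xF0.
C[1]: E(K, 0x71) = 0xA2.
C[2]: E(K, 0x5B) = 0x8C.
C[3]: E(K, 0x4D) = 0x76.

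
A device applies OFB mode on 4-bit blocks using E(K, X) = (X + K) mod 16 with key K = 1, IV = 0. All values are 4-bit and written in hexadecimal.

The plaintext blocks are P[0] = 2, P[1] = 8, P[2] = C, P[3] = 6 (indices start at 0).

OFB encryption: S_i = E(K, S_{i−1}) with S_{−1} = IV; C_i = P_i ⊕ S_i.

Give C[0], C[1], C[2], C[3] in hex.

C[0] = 3, C[1] = A, C[2] = F, C[3] = 2

C[0]: S = E(K, 0) = 1; 2 ⊕ 1 = 3.
C[1]: S = E(K, 1) = 2; 8 ⊕ 2 = A.
C[2]: S = E(K, 2) = 3; C ⊕ 3 = F.
C[3]: S = E(K, 3) = 4; 6 ⊕ 4 = 2.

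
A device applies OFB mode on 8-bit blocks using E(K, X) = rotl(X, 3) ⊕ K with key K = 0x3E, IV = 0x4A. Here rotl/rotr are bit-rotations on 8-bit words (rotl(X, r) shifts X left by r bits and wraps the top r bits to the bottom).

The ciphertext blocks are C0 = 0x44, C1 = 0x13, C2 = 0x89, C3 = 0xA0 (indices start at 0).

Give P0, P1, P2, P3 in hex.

P0 = 0x28, P1 = 0x4E, P2 = 0x5D, P3 = 0x38

OFB decryption: S_i = E(K, S_{i−1}) with S_{−1} = IV; P_i = C_i ⊕ S_i.
P0: S = E(K, 0x4A) = 0x6C; 0x44 ⊕ 0x6C = 0x28.
P1: S = E(K, 0x6C) = 0x5D; 0x13 ⊕ 0x5D = 0x4E.
P2: S = E(K, 0x5D) = 0xD4; 0x89 ⊕ 0xD4 = 0x5D.
P3: S = E(K, 0xD4) = 0x98; 0xA0 ⊕ 0x98 = 0x38.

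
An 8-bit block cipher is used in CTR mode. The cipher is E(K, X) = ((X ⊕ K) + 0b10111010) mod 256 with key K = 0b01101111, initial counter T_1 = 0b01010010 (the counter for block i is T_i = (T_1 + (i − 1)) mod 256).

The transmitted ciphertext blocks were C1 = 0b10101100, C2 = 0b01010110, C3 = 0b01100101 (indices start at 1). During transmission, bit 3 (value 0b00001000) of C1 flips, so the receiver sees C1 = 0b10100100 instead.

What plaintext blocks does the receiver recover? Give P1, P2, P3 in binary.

P1 = 0b01010011, P2 = 0b10100000, P3 = 0b10010000

CTR decryption: S_i = E(K, T_i) where T_i is the counter for block i; P_i = C_i ⊕ S_i.
Only C1 changed, to 0b10100100. In CTR, a change in C_i flips the same bit in P_i only; the keystream is unaffected. Decrypting the received ciphertext:
P1: T = 0b01010010, S = E(K, T) = 0b11110111; 0b10100100 ⊕ 0b11110111 = 0b01010011.
P2: T = 0b01010011, S = E(K, T) = 0b11110110; 0b01010110 ⊕ 0b11110110 = 0b10100000.
P3: T = 0b01010100, S = E(K, T) = 0b11110101; 0b01100101 ⊕ 0b11110101 = 0b10010000.
Blocks that differ from the original plaintext: P1.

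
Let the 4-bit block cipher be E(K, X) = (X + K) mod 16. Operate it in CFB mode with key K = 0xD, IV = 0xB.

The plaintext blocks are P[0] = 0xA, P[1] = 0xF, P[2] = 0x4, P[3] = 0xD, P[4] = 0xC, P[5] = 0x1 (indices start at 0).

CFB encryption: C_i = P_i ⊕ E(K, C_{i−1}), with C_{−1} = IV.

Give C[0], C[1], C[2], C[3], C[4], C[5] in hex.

C[0]: E(K, 0xB) = 0x8; 0xA ⊕ 0x8 = 0x2.
C[1]: E(K, 0x2) = 0xF; 0xF ⊕ 0xF = 0x0.
C[2]: E(K, 0x0) = 0xD; 0x4 ⊕ 0xD = 0x9.
C[3]: E(K, 0x9) = 0x6; 0xD ⊕ 0x6 = 0xB.
C[4]: E(K, 0xB) = 0x8; 0xC ⊕ 0x8 = 0x4.
C[5]: E(K, 0x4) = 0x1; 0x1 ⊕ 0x1 = 0x0.

C[0] = 0x2, C[1] = 0x0, C[2] = 0x9, C[3] = 0xB, C[4] = 0x4, C[5] = 0x0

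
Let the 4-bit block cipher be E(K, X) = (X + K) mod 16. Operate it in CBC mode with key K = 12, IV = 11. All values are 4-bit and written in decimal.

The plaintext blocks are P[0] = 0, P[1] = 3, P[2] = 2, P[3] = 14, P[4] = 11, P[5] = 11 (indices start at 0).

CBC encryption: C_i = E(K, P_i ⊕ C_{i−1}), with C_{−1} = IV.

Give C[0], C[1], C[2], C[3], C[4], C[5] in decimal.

C[0] = 7, C[1] = 0, C[2] = 14, C[3] = 12, C[4] = 3, C[5] = 4

C[0]: P[0] ⊕ 11 = 11; E(K, 11) = 7.
C[1]: P[1] ⊕ 7 = 4; E(K, 4) = 0.
C[2]: P[2] ⊕ 0 = 2; E(K, 2) = 14.
C[3]: P[3] ⊕ 14 = 0; E(K, 0) = 12.
C[4]: P[4] ⊕ 12 = 7; E(K, 7) = 3.
C[5]: P[5] ⊕ 3 = 8; E(K, 8) = 4.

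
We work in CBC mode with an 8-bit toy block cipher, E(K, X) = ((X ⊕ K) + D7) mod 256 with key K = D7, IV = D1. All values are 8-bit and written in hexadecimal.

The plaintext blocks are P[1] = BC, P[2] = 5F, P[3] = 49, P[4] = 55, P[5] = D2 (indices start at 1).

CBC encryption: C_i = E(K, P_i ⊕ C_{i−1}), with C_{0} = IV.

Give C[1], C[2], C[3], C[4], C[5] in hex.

C[1] = 91, C[2] = F0, C[3] = 45, C[4] = 9E, C[5] = 72

C[1]: P[1] ⊕ D1 = 6D; E(K, 6D) = 91.
C[2]: P[2] ⊕ 91 = CE; E(K, CE) = F0.
C[3]: P[3] ⊕ F0 = B9; E(K, B9) = 45.
C[4]: P[4] ⊕ 45 = 10; E(K, 10) = 9E.
C[5]: P[5] ⊕ 9E = 4C; E(K, 4C) = 72.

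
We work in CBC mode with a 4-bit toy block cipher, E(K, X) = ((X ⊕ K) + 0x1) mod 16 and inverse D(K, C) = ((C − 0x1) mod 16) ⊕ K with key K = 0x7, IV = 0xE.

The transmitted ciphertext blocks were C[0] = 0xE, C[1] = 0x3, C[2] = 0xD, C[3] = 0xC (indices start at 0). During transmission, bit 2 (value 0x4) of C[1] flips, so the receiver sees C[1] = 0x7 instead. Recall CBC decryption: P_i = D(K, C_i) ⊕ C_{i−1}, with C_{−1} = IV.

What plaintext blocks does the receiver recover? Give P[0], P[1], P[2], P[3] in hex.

P[0] = 0x4, P[1] = 0xF, P[2] = 0xC, P[3] = 0x1

Only C[1] changed, to 0x7. In CBC, a change in C_i garbles P_i and flips the same bit in P_{i+1}. Decrypting the received ciphertext:
P[0]: D(K, 0xE) = 0xA; 0xA ⊕ 0xE = 0x4.
P[1]: D(K, 0x7) = 0x1; 0x1 ⊕ 0xE = 0xF.
P[2]: D(K, 0xD) = 0xB; 0xB ⊕ 0x7 = 0xC.
P[3]: D(K, 0xC) = 0xC; 0xC ⊕ 0xD = 0x1.
Blocks that differ from the original plaintext: P[1], P[2].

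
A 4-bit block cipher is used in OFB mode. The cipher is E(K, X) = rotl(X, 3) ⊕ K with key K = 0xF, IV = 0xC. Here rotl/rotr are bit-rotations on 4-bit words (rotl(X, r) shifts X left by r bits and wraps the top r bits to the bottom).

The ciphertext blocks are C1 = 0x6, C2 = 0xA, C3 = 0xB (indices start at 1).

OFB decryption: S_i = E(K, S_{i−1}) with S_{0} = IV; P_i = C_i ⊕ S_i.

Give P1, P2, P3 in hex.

P1: S = E(K, 0xC) = 0x9; 0x6 ⊕ 0x9 = 0xF.
P2: S = E(K, 0x9) = 0x3; 0xA ⊕ 0x3 = 0x9.
P3: S = E(K, 0x3) = 0x6; 0xB ⊕ 0x6 = 0xD.

P1 = 0xF, P2 = 0x9, P3 = 0xD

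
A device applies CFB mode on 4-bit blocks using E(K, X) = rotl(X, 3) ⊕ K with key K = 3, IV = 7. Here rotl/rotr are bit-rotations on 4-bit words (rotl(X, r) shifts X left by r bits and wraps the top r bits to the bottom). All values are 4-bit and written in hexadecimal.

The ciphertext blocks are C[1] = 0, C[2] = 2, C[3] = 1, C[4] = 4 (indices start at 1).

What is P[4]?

CFB decryption: P_i = C_i ⊕ E(K, C_{i−1}), with C_{0} = IV.
P[4]: E(K, 1) = B; 4 ⊕ B = F.

P[4] = F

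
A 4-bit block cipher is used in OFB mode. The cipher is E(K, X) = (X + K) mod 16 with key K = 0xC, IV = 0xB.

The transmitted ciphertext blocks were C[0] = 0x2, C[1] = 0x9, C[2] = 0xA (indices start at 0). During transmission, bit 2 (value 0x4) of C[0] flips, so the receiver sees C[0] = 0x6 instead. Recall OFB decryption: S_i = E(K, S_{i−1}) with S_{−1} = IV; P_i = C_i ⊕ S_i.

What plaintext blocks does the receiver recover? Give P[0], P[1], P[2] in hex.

P[0] = 0x1, P[1] = 0xA, P[2] = 0x5

Only C[0] changed, to 0x6. In OFB, a change in C_i flips the same bit in P_i only; the keystream is unaffected. Decrypting the received ciphertext:
P[0]: S = E(K, 0xB) = 0x7; 0x6 ⊕ 0x7 = 0x1.
P[1]: S = E(K, 0x7) = 0x3; 0x9 ⊕ 0x3 = 0xA.
P[2]: S = E(K, 0x3) = 0xF; 0xA ⊕ 0xF = 0x5.
Blocks that differ from the original plaintext: P[0].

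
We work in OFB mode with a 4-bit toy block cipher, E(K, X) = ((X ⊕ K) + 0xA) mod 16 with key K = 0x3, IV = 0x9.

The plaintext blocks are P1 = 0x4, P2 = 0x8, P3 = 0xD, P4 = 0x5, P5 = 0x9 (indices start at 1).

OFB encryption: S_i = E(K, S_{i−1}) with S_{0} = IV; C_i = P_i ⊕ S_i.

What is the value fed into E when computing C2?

C1: S = E(K, 0x9) = 0x4; 0x4 ⊕ 0x4 = 0x0.
C2: S = E(K, 0x4) = 0x1; 0x8 ⊕ 0x1 = 0x9.
So the input to E for block 2 is 0x4.

0x4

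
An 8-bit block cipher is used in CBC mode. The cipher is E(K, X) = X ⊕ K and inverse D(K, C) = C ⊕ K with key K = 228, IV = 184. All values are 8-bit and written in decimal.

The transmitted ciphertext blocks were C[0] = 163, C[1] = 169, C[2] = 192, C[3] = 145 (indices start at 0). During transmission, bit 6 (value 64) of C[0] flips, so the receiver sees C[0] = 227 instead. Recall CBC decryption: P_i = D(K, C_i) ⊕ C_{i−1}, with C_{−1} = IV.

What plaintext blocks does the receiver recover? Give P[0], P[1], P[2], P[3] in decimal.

P[0] = 191, P[1] = 174, P[2] = 141, P[3] = 181

Only C[0] changed, to 227. In CBC, a change in C_i garbles P_i and flips the same bit in P_{i+1}. Decrypting the received ciphertext:
P[0]: D(K, 227) = 7; 7 ⊕ 184 = 191.
P[1]: D(K, 169) = 77; 77 ⊕ 227 = 174.
P[2]: D(K, 192) = 36; 36 ⊕ 169 = 141.
P[3]: D(K, 145) = 117; 117 ⊕ 192 = 181.
Blocks that differ from the original plaintext: P[0], P[1].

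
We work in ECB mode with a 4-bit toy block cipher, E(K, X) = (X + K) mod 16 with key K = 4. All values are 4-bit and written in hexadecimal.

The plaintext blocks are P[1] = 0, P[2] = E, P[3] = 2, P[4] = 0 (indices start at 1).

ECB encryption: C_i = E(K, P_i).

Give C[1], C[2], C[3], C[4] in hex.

C[1] = 4, C[2] = 2, C[3] = 6, C[4] = 4

C[1]: E(K, 0) = 4.
C[2]: E(K, E) = 2.
C[3]: E(K, 2) = 6.
C[4]: E(K, 0) = 4.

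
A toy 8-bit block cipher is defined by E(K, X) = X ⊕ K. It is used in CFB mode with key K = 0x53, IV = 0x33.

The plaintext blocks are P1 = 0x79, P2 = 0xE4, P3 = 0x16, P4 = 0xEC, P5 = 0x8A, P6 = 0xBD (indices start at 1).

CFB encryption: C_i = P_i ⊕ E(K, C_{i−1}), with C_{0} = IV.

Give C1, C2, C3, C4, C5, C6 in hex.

C1: E(K, 0x33) = 0x60; 0x79 ⊕ 0x60 = 0x19.
C2: E(K, 0x19) = 0x4A; 0xE4 ⊕ 0x4A = 0xAE.
C3: E(K, 0xAE) = 0xFD; 0x16 ⊕ 0xFD = 0xEB.
C4: E(K, 0xEB) = 0xB8; 0xEC ⊕ 0xB8 = 0x54.
C5: E(K, 0x54) = 0x07; 0x8A ⊕ 0x07 = 0x8D.
C6: E(K, 0x8D) = 0xDE; 0xBD ⊕ 0xDE = 0x63.

C1 = 0x19, C2 = 0xAE, C3 = 0xEB, C4 = 0x54, C5 = 0x8D, C6 = 0x63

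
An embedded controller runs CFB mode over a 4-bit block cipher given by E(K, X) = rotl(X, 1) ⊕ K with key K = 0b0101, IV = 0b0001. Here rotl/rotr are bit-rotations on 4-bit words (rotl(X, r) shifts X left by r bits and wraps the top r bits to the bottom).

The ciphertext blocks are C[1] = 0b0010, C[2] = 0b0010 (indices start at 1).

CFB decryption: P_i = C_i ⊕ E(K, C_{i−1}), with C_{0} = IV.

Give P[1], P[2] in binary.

P[1] = 0b0101, P[2] = 0b0011

P[1]: E(K, 0b0001) = 0b0111; 0b0010 ⊕ 0b0111 = 0b0101.
P[2]: E(K, 0b0010) = 0b0001; 0b0010 ⊕ 0b0001 = 0b0011.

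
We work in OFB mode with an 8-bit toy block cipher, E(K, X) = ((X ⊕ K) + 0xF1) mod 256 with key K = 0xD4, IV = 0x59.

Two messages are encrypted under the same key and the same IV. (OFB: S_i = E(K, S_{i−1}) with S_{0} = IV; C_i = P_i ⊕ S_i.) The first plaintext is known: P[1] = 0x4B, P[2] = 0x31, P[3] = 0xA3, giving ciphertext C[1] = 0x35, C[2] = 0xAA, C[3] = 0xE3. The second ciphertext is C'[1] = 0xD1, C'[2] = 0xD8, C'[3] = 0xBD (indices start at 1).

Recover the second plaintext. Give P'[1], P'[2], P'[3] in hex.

P'[1] = 0xAF, P'[2] = 0x43, P'[3] = 0xFD

In OFB with a reused IV, both messages share the same keystream S_i, so C_i ⊕ C'_i = P_i ⊕ P'_i and thus P'_i = P_i ⊕ C_i ⊕ C'_i.
P'[1]: 0x4B ⊕ 0x35 ⊕ 0xD1 = 0xAF.
P'[2]: 0x31 ⊕ 0xAA ⊕ 0xD8 = 0x43.
P'[3]: 0xA3 ⊕ 0xE3 ⊕ 0xBD = 0xFD.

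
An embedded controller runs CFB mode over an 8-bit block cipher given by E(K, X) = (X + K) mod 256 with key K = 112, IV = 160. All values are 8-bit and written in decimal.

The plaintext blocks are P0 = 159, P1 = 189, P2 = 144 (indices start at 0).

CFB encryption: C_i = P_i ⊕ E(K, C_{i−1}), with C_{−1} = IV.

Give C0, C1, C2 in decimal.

C0 = 143, C1 = 66, C2 = 34

C0: E(K, 160) = 16; 159 ⊕ 16 = 143.
C1: E(K, 143) = 255; 189 ⊕ 255 = 66.
C2: E(K, 66) = 178; 144 ⊕ 178 = 34.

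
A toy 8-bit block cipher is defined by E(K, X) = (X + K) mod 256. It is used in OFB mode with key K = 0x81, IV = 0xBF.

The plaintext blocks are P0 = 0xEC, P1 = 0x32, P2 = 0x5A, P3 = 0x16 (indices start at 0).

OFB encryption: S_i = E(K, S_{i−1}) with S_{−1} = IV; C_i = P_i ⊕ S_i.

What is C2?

C2 = 0x18

C0: S = E(K, 0xBF) = 0x40; 0xEC ⊕ 0x40 = 0xAC.
C1: S = E(K, 0x40) = 0xC1; 0x32 ⊕ 0xC1 = 0xF3.
C2: S = E(K, 0xC1) = 0x42; 0x5A ⊕ 0x42 = 0x18.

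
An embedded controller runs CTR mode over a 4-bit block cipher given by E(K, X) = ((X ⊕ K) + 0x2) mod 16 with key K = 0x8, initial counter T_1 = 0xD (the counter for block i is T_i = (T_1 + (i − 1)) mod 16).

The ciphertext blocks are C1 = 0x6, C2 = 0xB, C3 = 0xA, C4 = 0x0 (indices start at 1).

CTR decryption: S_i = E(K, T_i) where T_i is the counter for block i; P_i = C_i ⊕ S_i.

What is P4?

P4: T = 0x0, S = E(K, T) = 0xA; 0x0 ⊕ 0xA = 0xA.

P4 = 0xA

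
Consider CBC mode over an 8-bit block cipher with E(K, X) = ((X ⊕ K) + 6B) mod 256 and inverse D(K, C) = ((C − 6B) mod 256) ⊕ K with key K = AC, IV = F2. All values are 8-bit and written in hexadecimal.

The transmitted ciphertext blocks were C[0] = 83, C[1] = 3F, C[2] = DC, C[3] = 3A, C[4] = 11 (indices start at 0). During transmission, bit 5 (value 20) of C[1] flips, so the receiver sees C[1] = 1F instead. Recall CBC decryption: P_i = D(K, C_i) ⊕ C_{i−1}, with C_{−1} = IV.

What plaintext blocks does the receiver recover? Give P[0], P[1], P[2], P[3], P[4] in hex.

P[0] = 46, P[1] = 9B, P[2] = C2, P[3] = BF, P[4] = 30

Only C[1] changed, to 1F. In CBC, a change in C_i garbles P_i and flips the same bit in P_{i+1}. Decrypting the received ciphertext:
P[0]: D(K, 83) = B4; B4 ⊕ F2 = 46.
P[1]: D(K, 1F) = 18; 18 ⊕ 83 = 9B.
P[2]: D(K, DC) = DD; DD ⊕ 1F = C2.
P[3]: D(K, 3A) = 63; 63 ⊕ DC = BF.
P[4]: D(K, 11) = 0A; 0A ⊕ 3A = 30.
Blocks that differ from the original plaintext: P[1], P[2].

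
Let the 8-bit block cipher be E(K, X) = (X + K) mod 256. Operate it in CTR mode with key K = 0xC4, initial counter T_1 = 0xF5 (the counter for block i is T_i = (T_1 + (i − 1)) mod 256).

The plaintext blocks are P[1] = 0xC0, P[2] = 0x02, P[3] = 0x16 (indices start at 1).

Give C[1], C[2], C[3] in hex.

CTR encryption: S_i = E(K, T_i) where T_i is the counter for block i; C_i = P_i ⊕ S_i.
C[1]: T = 0xF5, S = E(K, T) = 0xB9; 0xC0 ⊕ 0xB9 = 0x79.
C[2]: T = 0xF6, S = E(K, T) = 0xBA; 0x02 ⊕ 0xBA = 0xB8.
C[3]: T = 0xF7, S = E(K, T) = 0xBB; 0x16 ⊕ 0xBB = 0xAD.

C[1] = 0x79, C[2] = 0xB8, C[3] = 0xAD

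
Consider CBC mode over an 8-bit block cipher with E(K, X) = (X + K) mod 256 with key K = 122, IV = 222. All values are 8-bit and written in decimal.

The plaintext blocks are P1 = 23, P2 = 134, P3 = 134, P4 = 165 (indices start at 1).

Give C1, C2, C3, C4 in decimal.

C1 = 67, C2 = 63, C3 = 51, C4 = 16

CBC encryption: C_i = E(K, P_i ⊕ C_{i−1}), with C_{0} = IV.
C1: P1 ⊕ 222 = 201; E(K, 201) = 67.
C2: P2 ⊕ 67 = 197; E(K, 197) = 63.
C3: P3 ⊕ 63 = 185; E(K, 185) = 51.
C4: P4 ⊕ 51 = 150; E(K, 150) = 16.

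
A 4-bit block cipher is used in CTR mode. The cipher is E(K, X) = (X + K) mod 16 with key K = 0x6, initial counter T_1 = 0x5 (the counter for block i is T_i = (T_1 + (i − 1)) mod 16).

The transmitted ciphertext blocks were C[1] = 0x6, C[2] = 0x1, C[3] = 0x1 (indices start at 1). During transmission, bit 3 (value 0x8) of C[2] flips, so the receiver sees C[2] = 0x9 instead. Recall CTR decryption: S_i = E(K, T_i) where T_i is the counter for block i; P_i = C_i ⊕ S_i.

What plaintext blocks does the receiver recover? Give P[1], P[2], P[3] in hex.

P[1] = 0xD, P[2] = 0x5, P[3] = 0xC

Only C[2] changed, to 0x9. In CTR, a change in C_i flips the same bit in P_i only; the keystream is unaffected. Decrypting the received ciphertext:
P[1]: T = 0x5, S = E(K, T) = 0xB; 0x6 ⊕ 0xB = 0xD.
P[2]: T = 0x6, S = E(K, T) = 0xC; 0x9 ⊕ 0xC = 0x5.
P[3]: T = 0x7, S = E(K, T) = 0xD; 0x1 ⊕ 0xD = 0xC.
Blocks that differ from the original plaintext: P[2].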